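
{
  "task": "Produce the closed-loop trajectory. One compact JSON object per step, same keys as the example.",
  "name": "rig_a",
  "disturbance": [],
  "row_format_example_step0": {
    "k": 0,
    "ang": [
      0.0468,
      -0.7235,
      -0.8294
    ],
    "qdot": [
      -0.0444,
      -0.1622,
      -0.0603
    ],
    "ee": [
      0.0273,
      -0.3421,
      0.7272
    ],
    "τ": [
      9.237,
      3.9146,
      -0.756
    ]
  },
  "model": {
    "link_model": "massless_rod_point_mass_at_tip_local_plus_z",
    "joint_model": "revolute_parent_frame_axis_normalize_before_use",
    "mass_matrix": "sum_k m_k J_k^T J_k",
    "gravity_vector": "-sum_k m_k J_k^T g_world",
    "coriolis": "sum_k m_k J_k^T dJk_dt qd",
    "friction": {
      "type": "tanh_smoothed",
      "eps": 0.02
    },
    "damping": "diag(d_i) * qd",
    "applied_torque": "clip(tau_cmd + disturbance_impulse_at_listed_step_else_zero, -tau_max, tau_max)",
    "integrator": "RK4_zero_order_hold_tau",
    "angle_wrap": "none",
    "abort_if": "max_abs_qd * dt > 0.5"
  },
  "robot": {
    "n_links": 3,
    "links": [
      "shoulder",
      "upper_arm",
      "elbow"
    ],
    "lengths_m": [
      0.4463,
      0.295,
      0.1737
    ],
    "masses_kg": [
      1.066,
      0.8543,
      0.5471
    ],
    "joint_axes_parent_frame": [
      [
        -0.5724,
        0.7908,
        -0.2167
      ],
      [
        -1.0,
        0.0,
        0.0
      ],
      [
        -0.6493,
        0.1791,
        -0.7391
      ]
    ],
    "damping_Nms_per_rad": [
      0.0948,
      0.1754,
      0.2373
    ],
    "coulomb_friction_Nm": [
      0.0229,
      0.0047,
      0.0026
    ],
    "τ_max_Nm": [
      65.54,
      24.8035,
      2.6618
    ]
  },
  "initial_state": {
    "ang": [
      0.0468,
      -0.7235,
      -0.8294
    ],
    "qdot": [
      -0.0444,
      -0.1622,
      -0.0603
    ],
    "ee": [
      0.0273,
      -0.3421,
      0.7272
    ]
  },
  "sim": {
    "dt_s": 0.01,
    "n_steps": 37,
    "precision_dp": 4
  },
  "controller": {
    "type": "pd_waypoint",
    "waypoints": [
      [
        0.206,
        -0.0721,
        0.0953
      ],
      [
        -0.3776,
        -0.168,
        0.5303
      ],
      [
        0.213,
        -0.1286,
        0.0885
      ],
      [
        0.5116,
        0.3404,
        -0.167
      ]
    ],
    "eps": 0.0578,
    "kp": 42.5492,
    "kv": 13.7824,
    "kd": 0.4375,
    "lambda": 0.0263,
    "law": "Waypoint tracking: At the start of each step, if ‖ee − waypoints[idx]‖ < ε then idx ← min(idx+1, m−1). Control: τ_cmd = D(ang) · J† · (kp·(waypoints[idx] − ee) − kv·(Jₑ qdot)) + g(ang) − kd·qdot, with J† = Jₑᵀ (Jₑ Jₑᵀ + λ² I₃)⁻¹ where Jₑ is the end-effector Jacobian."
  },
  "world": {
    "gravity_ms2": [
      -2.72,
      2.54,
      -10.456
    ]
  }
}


{"k":1,"ang":[0.0464,-0.723,-0.8441],"qdot":[-0.0249,0.2116,-2.5588],"ee":[0.0277,-0.3426,0.7258],"\u03c4":[7.2927,3.8411,0.4484]}
{"k":2,"ang":[0.0467,-0.7221,-0.8631],"qdot":[0.0782,-0.0036,-1.3972],"ee":[0.0285,-0.3428,0.7242],"\u03c4":[6.2331,3.5513,-0.1231]}
{"k":3,"ang":[0.0476,-0.7217,-0.8803],"qdot":[0.1126,0.0698,-1.9571],"ee":[0.0297,-0.3429,0.7227],"\u03c4":[5.0111,3.3947,0.1424]}
{"k":4,"ang":[0.049,-0.7213,-0.8985],"qdot":[0.1556,0.0188,-1.7182],"ee":[0.0311,-0.3428,0.7211],"\u03c4":[4.1109,3.2094,0.02]}
{"k":5,"ang":[0.0506,-0.721,-0.9164],"qdot":[0.1747,0.0306,-1.8395],"ee":[0.0327,-0.3425,0.7196],"\u03c4":[3.2619,3.0653,0.0735]}
{"k":6,"ang":[0.0524,-0.7207,-0.9346],"qdot":[0.1877,0.0195,-1.7998],"ee":[0.0344,-0.3422,0.7181],"\u03c4":[2.5661,2.9292,0.0488]}
{"k":7,"ang":[0.0543,-0.7205,-0.9527],"qdot":[0.1893,0.0217,-1.829],"ee":[0.0361,-0.3419,0.7166],"\u03c4":[1.952,2.813,0.058]}
{"k":8,"ang":[0.0562,-0.7203,-0.971],"qdot":[0.1839,0.0207,-1.8284],"ee":[0.0379,-0.3415,0.715],"\u03c4":[1.432,2.7096,0.0527]}
{"k":9,"ang":[0.058,-0.7201,-0.9894],"qdot":[0.1715,0.0227,-1.8397],"ee":[0.0396,-0.3411,0.7135],"\u03c4":[0.9834,2.6197,0.0533]}
{"k":10,"ang":[0.0596,-0.7199,-1.0078],"qdot":[0.1536,0.0243,-1.8461],"ee":[0.0413,-0.3408,0.7119],"\u03c4":[0.6011,2.5411,0.0514]}
{"k":11,"ang":[0.061,-0.7196,-1.0263],"qdot":[0.1308,0.0264,-1.8544],"ee":[0.0429,-0.3405,0.7103],"\u03c4":[0.2746,2.4728,0.0503]}
{"k":12,"ang":[0.0622,-0.7193,-1.0449],"qdot":[0.1041,0.0284,-1.8621],"ee":[0.0444,-0.3403,0.7086],"\u03c4":[-0.0023,2.4134,0.0486]}
{"k":13,"ang":[0.0631,-0.719,-1.0636],"qdot":[0.0739,0.0302,-1.8702],"ee":[0.0459,-0.3402,0.707],"\u03c4":[-0.2364,2.3619,0.0469]}
{"k":14,"ang":[0.0637,-0.7187,-1.0823],"qdot":[0.0409,0.0315,-1.8783],"ee":[0.0471,-0.3402,0.7052],"\u03c4":[-0.4327,2.3171,0.0448]}
{"k":15,"ang":[0.0639,-0.7184,-1.1012],"qdot":[0.0056,0.0322,-1.8863],"ee":[0.0483,-0.3402,0.7034],"\u03c4":[-0.5964,2.2784,0.0422]}
{"k":16,"ang":[0.0638,-0.7181,-1.1201],"qdot":[-0.0312,0.0315,-1.8928],"ee":[0.0493,-0.3404,0.7016],"\u03c4":[-0.7337,2.2449,0.0385]}
{"k":17,"ang":[0.0632,-0.7178,-1.139],"qdot":[-0.0696,0.0304,-1.9016],"ee":[0.0501,-0.3407,0.6997],"\u03c4":[-0.8465,2.2158,0.0356]}
{"k":18,"ang":[0.0624,-0.7175,-1.1581],"qdot":[-0.1095,0.0286,-1.9107],"ee":[0.0508,-0.3411,0.6977],"\u03c4":[-0.9355,2.1903,0.0321]}
{"k":19,"ang":[0.0611,-0.7172,-1.1773],"qdot":[-0.1506,0.0261,-1.9199],"ee":[0.0513,-0.3417,0.6957],"\u03c4":[-1.003,2.1678,0.0281]}
{"k":20,"ang":[0.0593,-0.717,-1.1965],"qdot":[-0.1927,0.0229,-1.9293],"ee":[0.0517,-0.3424,0.6936],"\u03c4":[-1.0512,2.1478,0.0236]}
{"k":21,"ang":[0.0572,-0.7167,-1.2159],"qdot":[-0.2357,0.0188,-1.9388],"ee":[0.0519,-0.3432,0.6914],"\u03c4":[-1.0818,2.13,0.0184]}
{"k":22,"ang":[0.0546,-0.7166,-1.2353],"qdot":[-0.2792,0.0138,-1.9485],"ee":[0.0519,-0.3441,0.6892],"\u03c4":[-1.0963,2.1139,0.0127]}
{"k":23,"ang":[0.0516,-0.7165,-1.2549],"qdot":[-0.3233,0.0079,-1.9583],"ee":[0.0518,-0.3452,0.6868],"\u03c4":[-1.096,2.0991,0.0063]}
{"k":24,"ang":[0.0482,-0.7164,-1.2745],"qdot":[-0.3678,0.0011,-1.9682],"ee":[0.0515,-0.3464,0.6844],"\u03c4":[-1.082,2.0853,-0.0007]}
{"k":25,"ang":[0.0443,-0.7165,-1.2942],"qdot":[-0.4125,-0.0067,-1.9782],"ee":[0.051,-0.3478,0.6819],"\u03c4":[-1.0551,2.0722,-0.0084]}
{"k":26,"ang":[0.0399,-0.7166,-1.3141],"qdot":[-0.4574,-0.0156,-1.9882],"ee":[0.0504,-0.3493,0.6793],"\u03c4":[-1.0158,2.0597,-0.0168]}
{"k":27,"ang":[0.0351,-0.7168,-1.334],"qdot":[-0.5023,-0.0257,-1.9979],"ee":[0.0495,-0.351,0.6766],"\u03c4":[-0.9647,2.0477,-0.0259]}
{"k":28,"ang":[0.0299,-0.7171,-1.3541],"qdot":[-0.5471,-0.0371,-2.0073],"ee":[0.0486,-0.3528,0.6738],"\u03c4":[-0.9021,2.0361,-0.0359]}
{"k":29,"ang":[0.0242,-0.7175,-1.3742],"qdot":[-0.5918,-0.0499,-2.0165],"ee":[0.0475,-0.3547,0.6709],"\u03c4":[-0.8282,2.025,-0.0465]}
{"k":30,"ang":[0.018,-0.7181,-1.3944],"qdot":[-0.6363,-0.0642,-2.0254],"ee":[0.0462,-0.3568,0.6679],"\u03c4":[-0.7432,2.0142,-0.058]}
{"k":31,"ang":[0.0114,-0.7188,-1.4147],"qdot":[-0.6804,-0.08,-2.034],"ee":[0.0448,-0.359,0.6648],"\u03c4":[-0.6471,2.0037,-0.0701]}
{"k":32,"ang":[0.0044,-0.7197,-1.4351],"qdot":[-0.7241,-0.0975,-2.0421],"ee":[0.0432,-0.3614,0.6615],"\u03c4":[-0.5399,1.9935,-0.083]}
{"k":33,"ang":[-0.003,-0.7208,-1.4556],"qdot":[-0.7673,-0.1168,-2.0497],"ee":[0.0415,-0.3639,0.6581],"\u03c4":[-0.4215,1.9835,-0.0967]}
{"k":34,"ang":[-0.0109,-0.722,-1.4761],"qdot":[-0.81,-0.1378,-2.0568],"ee":[0.0397,-0.3665,0.6546],"\u03c4":[-0.2917,1.9737,-0.111]}
{"k":35,"ang":[-0.0192,-0.7235,-1.4967],"qdot":[-0.852,-0.1607,-2.0632],"ee":[0.0378,-0.3693,0.6509],"\u03c4":[-0.1503,1.9642,-0.1262]}
{"k":36,"ang":[-0.028,-0.7253,-1.5174],"qdot":[-0.8932,-0.1856,-2.0687],"ee":[0.0357,-0.3721,0.6471],"\u03c4":[0.0031,1.955,-0.1421]}
{"k":37,"ang":[-0.0371,-0.7272,-1.5381],"qdot":[-0.9335,-0.2126,-2.0734],"ee":[0.0335,-0.3751,0.6431]}


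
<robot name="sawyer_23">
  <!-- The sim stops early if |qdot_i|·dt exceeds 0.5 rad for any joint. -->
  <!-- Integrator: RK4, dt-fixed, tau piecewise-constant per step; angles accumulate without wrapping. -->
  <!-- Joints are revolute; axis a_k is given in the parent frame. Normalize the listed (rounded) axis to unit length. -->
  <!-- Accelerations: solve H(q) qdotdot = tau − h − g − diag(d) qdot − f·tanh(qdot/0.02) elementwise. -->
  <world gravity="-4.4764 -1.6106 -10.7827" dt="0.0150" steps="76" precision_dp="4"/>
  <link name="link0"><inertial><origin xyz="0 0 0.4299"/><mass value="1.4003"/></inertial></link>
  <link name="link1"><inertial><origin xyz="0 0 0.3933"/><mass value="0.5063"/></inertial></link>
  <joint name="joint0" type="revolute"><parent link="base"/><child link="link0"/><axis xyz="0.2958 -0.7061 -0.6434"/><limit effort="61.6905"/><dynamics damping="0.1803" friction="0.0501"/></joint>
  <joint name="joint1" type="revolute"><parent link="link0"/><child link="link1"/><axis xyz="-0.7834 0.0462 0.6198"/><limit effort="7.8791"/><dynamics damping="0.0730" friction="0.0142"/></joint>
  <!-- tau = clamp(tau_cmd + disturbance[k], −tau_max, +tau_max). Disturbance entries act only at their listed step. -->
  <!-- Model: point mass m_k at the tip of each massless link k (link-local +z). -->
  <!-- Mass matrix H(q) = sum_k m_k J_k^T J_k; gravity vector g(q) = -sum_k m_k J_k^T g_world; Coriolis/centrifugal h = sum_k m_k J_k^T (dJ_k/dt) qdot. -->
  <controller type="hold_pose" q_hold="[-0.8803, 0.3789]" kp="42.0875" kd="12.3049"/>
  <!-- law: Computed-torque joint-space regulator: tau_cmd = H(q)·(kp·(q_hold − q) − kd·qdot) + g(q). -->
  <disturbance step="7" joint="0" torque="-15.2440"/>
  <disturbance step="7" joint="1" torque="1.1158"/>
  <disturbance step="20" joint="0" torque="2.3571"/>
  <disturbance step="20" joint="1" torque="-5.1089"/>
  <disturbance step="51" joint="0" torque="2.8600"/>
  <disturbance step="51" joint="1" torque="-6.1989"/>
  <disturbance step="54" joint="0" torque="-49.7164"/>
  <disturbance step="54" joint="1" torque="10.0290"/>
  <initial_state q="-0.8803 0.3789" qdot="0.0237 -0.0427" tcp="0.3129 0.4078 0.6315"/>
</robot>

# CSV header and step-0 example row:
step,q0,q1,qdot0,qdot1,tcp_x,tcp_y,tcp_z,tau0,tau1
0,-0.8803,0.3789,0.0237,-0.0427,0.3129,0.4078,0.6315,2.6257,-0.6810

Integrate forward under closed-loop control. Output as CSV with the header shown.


step,q0,q1,qdot0,qdot1,tcp_x,tcp_y,tcp_z,tau0,tau1
1,-0.8800,0.3784,0.0176,-0.0307,0.3129,0.4075,0.6316,2.6454,-0.6879
2,-0.8798,0.3780,0.0127,-0.0210,0.3130,0.4074,0.6317,2.6615,-0.6937
3,-0.8796,0.3777,0.0090,-0.0136,0.3130,0.4073,0.6318,2.6742,-0.6982
4,-0.8795,0.3775,0.0061,-0.0083,0.3130,0.4072,0.6318,2.6842,-0.7016
5,-0.8794,0.3774,0.0039,-0.0047,0.3131,0.4071,0.6318,2.6918,-0.7040
6,-0.8794,0.3774,0.0023,-0.0022,0.3131,0.4071,0.6319,2.6976,-0.7057
7,-0.8793,0.3774,0.0011,-0.0006,0.3131,0.4071,0.6319,-12.5419,0.4089
8,-0.8849,0.3774,-0.7468,-0.0024,0.3141,0.4093,0.6300,5.6098,-0.9158
9,-0.8950,0.3773,-0.5997,-0.0070,0.3159,0.4132,0.6265,5.2534,-0.8802
10,-0.9031,0.3772,-0.4739,-0.0068,0.3173,0.4163,0.6237,4.9384,-0.8516
11,-0.9094,0.3771,-0.3669,-0.0047,0.3184,0.4187,0.6215,4.6602,-0.8279
12,-0.9142,0.3770,-0.2763,-0.0022,0.3193,0.4206,0.6198,4.4145,-0.8079
13,-0.9178,0.3770,-0.1998,0.0001,0.3199,0.4220,0.6186,4.1978,-0.7909
14,-0.9203,0.3770,-0.1357,0.0020,0.3203,0.4230,0.6177,4.0068,-0.7762
15,-0.9219,0.3771,-0.0822,0.0033,0.3205,0.4236,0.6171,3.8384,-0.7636
16,-0.9228,0.3771,-0.0379,0.0041,0.3207,0.4240,0.6168,3.6901,-0.7527
17,-0.9231,0.3772,-0.0023,0.0043,0.3207,0.4241,0.6167,3.5626,-0.7434
18,-0.9230,0.3773,0.0238,0.0030,0.3207,0.4240,0.6168,3.4612,-0.7355
19,-0.9225,0.3773,0.0437,0.0017,0.3206,0.4238,0.6169,3.3766,-0.7290
20,-0.9217,0.3773,0.0594,0.0007,0.3204,0.4236,0.6172,5.6600,-5.8325
21,-0.9207,0.3655,0.0687,-1.5695,0.3232,0.4211,0.6181,2.7972,0.2452
22,-0.9196,0.3444,0.0754,-1.2410,0.3282,0.4169,0.6196,2.8103,0.1132
23,-0.9185,0.3279,0.0818,-0.9654,0.3321,0.4134,0.6208,2.8193,0.0003
24,-0.9172,0.3152,0.0872,-0.7351,0.3349,0.4105,0.6219,2.8254,-0.0966
25,-0.9159,0.3056,0.0914,-0.5434,0.3369,0.4082,0.6228,2.8297,-0.1798
26,-0.9145,0.2986,0.0942,-0.3846,0.3383,0.4063,0.6236,2.8327,-0.2514
27,-0.9130,0.2939,0.0958,-0.2536,0.3392,0.4048,0.6244,2.8349,-0.3131
28,-0.9116,0.2909,0.0962,-0.1462,0.3396,0.4036,0.6250,2.8364,-0.3663
29,-0.9102,0.2893,0.0956,-0.0588,0.3397,0.4027,0.6256,2.8374,-0.4123
30,-0.9087,0.2890,0.0939,0.0100,0.3396,0.4021,0.6261,2.8381,-0.4512
31,-0.9073,0.2895,0.0910,0.0583,0.3392,0.4016,0.6266,2.8385,-0.4809
32,-0.9060,0.2906,0.0877,0.0958,0.3387,0.4013,0.6270,2.8387,-0.5062
33,-0.9047,0.2923,0.0841,0.1249,0.3381,0.4011,0.6274,2.8387,-0.5283
34,-0.9035,0.2943,0.0803,0.1472,0.3373,0.4010,0.6278,2.8386,-0.5475
35,-0.9023,0.2967,0.0765,0.1636,0.3366,0.4010,0.6281,2.8383,-0.5642
36,-0.9012,0.2992,0.0725,0.1753,0.3358,0.4010,0.6283,2.8379,-0.5788
37,-0.9001,0.3019,0.0687,0.1830,0.3350,0.4011,0.6286,2.8374,-0.5915
38,-0.8991,0.3047,0.0648,0.1875,0.3341,0.4013,0.6288,2.8367,-0.6027
39,-0.8982,0.3075,0.0611,0.1894,0.3333,0.4015,0.6290,2.8360,-0.6124
40,-0.8973,0.3103,0.0575,0.1892,0.3325,0.4017,0.6292,2.8352,-0.6210
41,-0.8965,0.3132,0.0540,0.1873,0.3316,0.4019,0.6293,2.8343,-0.6285
42,-0.8957,0.3159,0.0507,0.1841,0.3308,0.4021,0.6295,2.8334,-0.6350
43,-0.8949,0.3187,0.0475,0.1798,0.3301,0.4023,0.6296,2.8324,-0.6408
44,-0.8943,0.3213,0.0445,0.1747,0.3293,0.4026,0.6297,2.8313,-0.6460
45,-0.8936,0.3239,0.0417,0.1690,0.3286,0.4028,0.6298,2.8302,-0.6505
46,-0.8930,0.3264,0.0390,0.1629,0.3279,0.4030,0.6299,2.8290,-0.6545
47,-0.8924,0.3288,0.0365,0.1566,0.3272,0.4033,0.6299,2.8277,-0.6580
48,-0.8919,0.3311,0.0342,0.1500,0.3265,0.4035,0.6300,2.8264,-0.6611
49,-0.8914,0.3333,0.0320,0.1434,0.3259,0.4037,0.6301,2.8250,-0.6639
50,-0.8910,0.3354,0.0300,0.1368,0.3253,0.4039,0.6301,2.8235,-0.6664
51,-0.8905,0.3374,0.0281,0.1303,0.3248,0.4041,0.6302,5.6819,-6.8675
52,-0.8902,0.3249,0.0100,-1.7846,0.3277,0.4016,0.6309,2.2790,0.4994
53,-0.8901,0.3012,0.0100,-1.3867,0.3332,0.3970,0.6322,2.3506,0.3335
54,-0.8899,0.2829,0.0119,-1.0537,0.3374,0.3933,0.6332,-47.3036,7.8791
55,-0.9065,0.2772,-2.2271,0.2737,0.3419,0.3989,0.6275,11.9497,-1.3672
56,-0.9367,0.2807,-1.7958,0.1939,0.3465,0.4118,0.6164,10.8303,-1.2101
57,-0.9608,0.2833,-1.4235,0.1595,0.3498,0.4220,0.6074,9.8392,-1.0925
58,-0.9798,0.2856,-1.1043,0.1514,0.3521,0.4301,0.6002,8.9629,-1.0029
59,-0.9943,0.2879,-0.8324,0.1571,0.3536,0.4364,0.5946,8.1888,-0.9334
60,-1.0051,0.2904,-0.6021,0.1688,0.3545,0.4412,0.5904,7.5056,-0.8785
61,-1.0126,0.2930,-0.4083,0.1817,0.3548,0.4447,0.5875,6.9031,-0.8343
62,-1.0175,0.2958,-0.2462,0.1932,0.3547,0.4472,0.5855,6.3723,-0.7983
63,-1.0202,0.2988,-0.1115,0.2018,0.3543,0.4488,0.5844,5.9049,-0.7685
64,-1.0211,0.3018,-0.0011,0.2070,0.3537,0.4497,0.5839,5.4953,-0.7436
65,-1.0204,0.3049,0.0849,0.2068,0.3528,0.4500,0.5841,5.1509,-0.7228
66,-1.0186,0.3080,0.1537,0.2041,0.3518,0.4498,0.5846,4.8504,-0.7053
67,-1.0159,0.3110,0.2083,0.1994,0.3507,0.4492,0.5856,4.5866,-0.6906
68,-1.0125,0.3140,0.2508,0.1934,0.3495,0.4484,0.5868,4.3553,-0.6783
69,-1.0085,0.3168,0.2831,0.1863,0.3483,0.4473,0.5882,4.1527,-0.6681
70,-1.0041,0.3196,0.3067,0.1784,0.3470,0.4460,0.5897,3.9752,-0.6598
71,-0.9993,0.3222,0.3231,0.1702,0.3458,0.4445,0.5914,3.8200,-0.6530
72,-0.9944,0.3247,0.3333,0.1619,0.3445,0.4430,0.5932,3.6843,-0.6477
73,-0.9894,0.3270,0.3386,0.1535,0.3432,0.4414,0.5949,3.5657,-0.6436
74,-0.9843,0.3293,0.3396,0.1454,0.3420,0.4398,0.5968,3.4622,-0.6405
75,-0.9792,0.3314,0.3373,0.1375,0.3407,0.4382,0.5985,3.3719,-0.6384
76,-0.9742,0.3334,0.3322,0.1300,0.3395,0.4365,0.6003,,


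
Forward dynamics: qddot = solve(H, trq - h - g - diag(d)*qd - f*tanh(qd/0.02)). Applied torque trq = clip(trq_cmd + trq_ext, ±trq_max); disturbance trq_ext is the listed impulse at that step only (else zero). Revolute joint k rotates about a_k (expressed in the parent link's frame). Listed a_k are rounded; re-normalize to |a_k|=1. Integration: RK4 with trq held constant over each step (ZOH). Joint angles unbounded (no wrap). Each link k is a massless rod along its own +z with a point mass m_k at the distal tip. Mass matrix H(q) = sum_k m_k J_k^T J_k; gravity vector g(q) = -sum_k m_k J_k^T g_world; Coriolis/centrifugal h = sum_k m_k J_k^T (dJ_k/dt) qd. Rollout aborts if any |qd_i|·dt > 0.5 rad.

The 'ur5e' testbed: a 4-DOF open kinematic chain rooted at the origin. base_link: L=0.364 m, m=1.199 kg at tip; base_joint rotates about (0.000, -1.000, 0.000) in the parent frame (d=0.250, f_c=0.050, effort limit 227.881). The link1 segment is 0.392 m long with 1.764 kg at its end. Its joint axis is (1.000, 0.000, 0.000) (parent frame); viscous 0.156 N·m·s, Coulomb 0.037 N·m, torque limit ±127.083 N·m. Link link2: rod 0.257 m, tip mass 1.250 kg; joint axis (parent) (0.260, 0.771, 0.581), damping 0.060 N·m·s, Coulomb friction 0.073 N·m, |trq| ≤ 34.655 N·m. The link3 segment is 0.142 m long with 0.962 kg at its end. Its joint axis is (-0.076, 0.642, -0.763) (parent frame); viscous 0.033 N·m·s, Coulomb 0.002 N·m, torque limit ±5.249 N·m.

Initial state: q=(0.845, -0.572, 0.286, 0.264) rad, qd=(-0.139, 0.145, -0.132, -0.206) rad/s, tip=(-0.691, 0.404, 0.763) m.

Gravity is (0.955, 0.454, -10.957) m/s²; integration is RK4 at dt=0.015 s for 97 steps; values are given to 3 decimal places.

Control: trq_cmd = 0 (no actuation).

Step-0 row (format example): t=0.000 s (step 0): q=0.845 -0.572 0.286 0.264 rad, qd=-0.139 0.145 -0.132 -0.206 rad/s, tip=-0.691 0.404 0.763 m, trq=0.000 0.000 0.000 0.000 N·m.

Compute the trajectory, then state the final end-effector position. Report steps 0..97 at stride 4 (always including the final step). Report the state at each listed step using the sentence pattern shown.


t=0.060 s (step 4): q=0.862 -0.580 0.331 0.257 rad, qd=0.713 -0.405 1.580 0.019 rad/s, tip=-0.692 0.406 0.757 m, trq=0.000 0.000 0.000 0.000 N·m.
t=0.120 s (step 8): q=0.931 -0.619 0.472 0.265 rad, qd=1.578 -0.883 3.063 0.253 rad/s, tip=-0.693 0.420 0.724 m, trq=0.000 0.000 0.000 0.000 N·m.
t=0.180 s (step 12): q=1.053 -0.684 0.688 0.291 rad, qd=2.482 -1.247 4.018 0.704 rad/s, tip=-0.693 0.442 0.659 m, trq=0.000 0.000 0.000 0.000 N·m.
t=0.240 s (step 16): q=1.230 -0.766 0.935 0.361 rad, qd=3.458 -1.475 4.061 1.723 rad/s, tip=-0.692 0.464 0.553 m, trq=0.000 0.000 0.000 0.000 N·m.
t=0.300 s (step 20): q=1.470 -0.855 1.156 0.505 rad, qd=4.575 -1.413 3.167 3.007 rad/s, tip=-0.691 0.477 0.404 m, trq=0.000 0.000 0.000 0.000 N·m.
t=0.360 s (step 24): q=1.779 -0.920 1.307 0.697 rad, qd=5.683 -0.543 1.827 3.104 rad/s, tip=-0.700 0.474 0.212 m, trq=0.000 0.000 0.000 0.000 N·m.
t=0.420 s (step 28): q=2.137 -0.896 1.362 0.840 rad, qd=6.035 1.479 -0.251 1.336 rad/s, tip=-0.719 0.454 -0.035 m, trq=0.000 0.000 0.000 0.000 N·m.
t=0.480 s (step 32): q=2.475 -0.743 1.231 0.789 rad, qd=4.969 3.454 -4.654 -3.728 rad/s, tip=-0.727 0.418 -0.363 m, trq=0.000 0.000 0.000 0.000 N·m.
t=0.540 s (step 36): q=2.705 -0.505 0.731 0.337 rad, qd=2.481 4.462 -12.867 -10.812 rad/s, tip=-0.637 0.333 -0.792 m, trq=0.000 0.000 0.000 0.000 N·m.
t=0.600 s (step 40): q=2.798 -0.148 -0.290 -0.351 rad, qd=1.896 7.725 -16.562 -12.340 rad/s, tip=-0.268 0.147 -1.094 m, trq=0.000 0.000 0.000 0.000 N·m.
t=0.660 s (step 44): q=3.011 0.307 -0.822 -0.996 rad, qd=4.877 6.559 -1.500 -4.928 rad/s, tip=0.130 -0.085 -1.037 m, trq=0.000 0.000 0.000 0.000 N·m.
t=0.720 s (step 48): q=3.363 0.585 -0.562 -0.691 rad, qd=6.916 2.593 9.293 13.037 rad/s, tip=0.420 -0.333 -0.932 m, trq=0.000 0.000 0.000 0.000 N·m.
t=0.780 s (step 52): q=3.839 0.672 0.218 -0.188 rad, qd=8.408 1.222 14.170 0.184 rad/s, tip=0.580 -0.508 -0.773 m, trq=0.000 0.000 0.000 0.000 N·m.
t=0.840 s (step 56): q=4.299 0.733 0.841 -0.360 rad, qd=6.716 0.302 6.466 -3.394 rad/s, tip=0.702 -0.508 -0.558 m, trq=0.000 0.000 0.000 0.000 N·m.
t=0.900 s (step 60): q=4.639 0.683 1.042 -0.416 rad, qd=4.632 -1.889 0.564 2.225 rad/s, tip=0.844 -0.449 -0.339 m, trq=0.000 0.000 0.000 0.000 N·m.
t=0.960 s (step 64): q=4.855 0.526 0.923 -0.114 rad, qd=2.590 -3.138 -4.498 6.908 rad/s, tip=0.980 -0.363 -0.125 m, trq=0.000 0.000 0.000 0.000 N·m.
t=1.020 s (step 68): q=4.956 0.333 0.533 0.240 rad, qd=0.834 -3.084 -8.061 3.553 rad/s, tip=1.074 -0.262 0.078 m, trq=0.000 0.000 0.000 0.000 N·m.
t=1.080 s (step 72): q=4.967 0.177 0.002 0.243 rad, qd=-0.332 -2.076 -9.203 -3.534 rad/s, tip=1.110 -0.138 0.265 m, trq=0.000 0.000 0.000 0.000 N·m.
t=1.140 s (step 76): q=4.933 0.071 -0.517 -0.127 rad, qd=-0.703 -1.618 -7.898 -7.629 rad/s, tip=1.058 0.022 0.396 m, trq=0.000 0.000 0.000 0.000 N·m.
t=1.200 s (step 80): q=4.885 -0.034 -0.952 -0.535 rad, qd=-0.930 -1.985 -6.685 -5.267 rad/s, tip=0.942 0.183 0.425 m, trq=0.000 0.000 0.000 0.000 N·m.
t=1.260 s (step 84): q=4.816 -0.175 -1.320 -0.709 rad, qd=-1.455 -2.750 -5.536 -0.218 rad/s, tip=0.816 0.323 0.364 m, trq=0.000 0.000 0.000 0.000 N·m.
t=1.320 s (step 88): q=4.700 -0.366 -1.610 -0.532 rad, qd=-2.505 -3.571 -4.160 6.298 rad/s, tip=0.701 0.440 0.244 m, trq=0.000 0.000 0.000 0.000 N·m.
t=1.380 s (step 92): q=4.501 -0.591 -1.828 0.028 rad, qd=-4.275 -3.775 -3.064 11.210 rad/s, tip=0.601 0.526 0.098 m, trq=0.000 0.000 0.000 0.000 N·m.
t=1.440 s (step 96): q=4.178 -0.782 -1.944 0.482 rad, qd=-6.410 -2.139 -0.818 2.276 rad/s, tip=0.514 0.559 -0.054 m, trq=0.000 0.000 0.000 0.000 N·m.
t=1.455 s (step 97): q=4.079 -0.808 -1.953 0.497 rad, qd=-6.788 -1.352 -0.409 -0.220 rad/s, tip=0.493 0.561 -0.096 m.
final tip position (m): 0.493 0.561 -0.096


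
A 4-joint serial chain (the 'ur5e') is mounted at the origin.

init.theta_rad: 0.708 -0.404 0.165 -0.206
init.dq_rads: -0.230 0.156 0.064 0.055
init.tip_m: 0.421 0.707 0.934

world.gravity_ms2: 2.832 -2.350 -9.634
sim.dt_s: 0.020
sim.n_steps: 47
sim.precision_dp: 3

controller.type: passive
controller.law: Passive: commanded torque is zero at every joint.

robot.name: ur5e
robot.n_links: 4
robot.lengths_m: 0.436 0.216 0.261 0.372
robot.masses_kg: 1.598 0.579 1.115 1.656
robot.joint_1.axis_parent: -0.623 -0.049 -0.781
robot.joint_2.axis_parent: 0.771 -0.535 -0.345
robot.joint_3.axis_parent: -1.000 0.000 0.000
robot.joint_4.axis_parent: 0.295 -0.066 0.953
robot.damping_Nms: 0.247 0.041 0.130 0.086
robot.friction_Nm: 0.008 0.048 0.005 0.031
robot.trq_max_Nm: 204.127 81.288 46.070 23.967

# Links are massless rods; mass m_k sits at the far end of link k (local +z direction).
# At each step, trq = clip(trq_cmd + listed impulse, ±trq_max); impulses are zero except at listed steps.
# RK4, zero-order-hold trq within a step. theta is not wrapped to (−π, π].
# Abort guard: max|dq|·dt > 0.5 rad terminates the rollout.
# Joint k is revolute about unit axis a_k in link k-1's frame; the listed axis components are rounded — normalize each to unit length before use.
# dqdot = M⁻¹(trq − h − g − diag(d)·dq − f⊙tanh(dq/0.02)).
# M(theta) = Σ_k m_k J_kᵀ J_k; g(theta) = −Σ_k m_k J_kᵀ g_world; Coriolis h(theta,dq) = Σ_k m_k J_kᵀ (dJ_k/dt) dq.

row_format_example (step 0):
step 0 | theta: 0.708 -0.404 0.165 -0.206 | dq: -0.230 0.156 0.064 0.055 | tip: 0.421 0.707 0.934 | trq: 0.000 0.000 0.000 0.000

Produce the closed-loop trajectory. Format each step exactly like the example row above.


step 1 | theta: 0.703 -0.405 0.166 -0.198 | dq: -0.288 -0.213 0.063 0.638 | tip: 0.418 0.706 0.936 | trq: 0.000 0.000 0.000 0.000
step 2 | theta: 0.697 -0.412 0.167 -0.182 | dq: -0.337 -0.558 0.039 0.961 | tip: 0.418 0.706 0.935 | trq: 0.000 0.000 0.000 0.000
step 3 | theta: 0.689 -0.427 0.168 -0.161 | dq: -0.384 -0.900 -0.009 1.146 | tip: 0.421 0.706 0.932 | trq: 0.000 0.000 0.000 0.000
step 4 | theta: 0.681 -0.448 0.167 -0.137 | dq: -0.430 -1.251 -0.087 1.250 | tip: 0.426 0.707 0.926 | trq: 0.000 0.000 0.000 0.000
step 5 | theta: 0.672 -0.477 0.164 -0.111 | dq: -0.474 -1.616 -0.202 1.299 | tip: 0.433 0.709 0.917 | trq: 0.000 0.000 0.000 0.000
step 6 | theta: 0.662 -0.513 0.158 -0.085 | dq: -0.512 -1.997 -0.358 1.308 | tip: 0.443 0.711 0.905 | trq: 0.000 0.000 0.000 0.000
step 7 | theta: 0.652 -0.557 0.149 -0.059 | dq: -0.541 -2.391 -0.560 1.286 | tip: 0.456 0.713 0.891 | trq: 0.000 0.000 0.000 0.000
step 8 | theta: 0.641 -0.609 0.136 -0.034 | dq: -0.551 -2.787 -0.802 1.241 | tip: 0.471 0.715 0.873 | trq: 0.000 0.000 0.000 0.000
step 9 | theta: 0.630 -0.668 0.117 -0.009 | dq: -0.532 -3.167 -1.073 1.183 | tip: 0.488 0.717 0.852 | trq: 0.000 0.000 0.000 0.000
step 10 | theta: 0.620 -0.735 0.093 0.014 | dq: -0.473 -3.509 -1.350 1.126 | tip: 0.507 0.718 0.827 | trq: 0.000 0.000 0.000 0.000
step 11 | theta: 0.611 -0.808 0.063 0.036 | dq: -0.361 -3.788 -1.601 1.088 | tip: 0.528 0.719 0.798 | trq: 0.000 0.000 0.000 0.000
step 12 | theta: 0.606 -0.886 0.029 0.057 | dq: -0.189 -3.985 -1.788 1.082 | tip: 0.551 0.719 0.765 | trq: 0.000 0.000 0.000 0.000
step 13 | theta: 0.604 -0.967 -0.008 0.079 | dq: 0.048 -4.087 -1.878 1.114 | tip: 0.575 0.718 0.728 | trq: 0.000 0.000 0.000 0.000
step 14 | theta: 0.608 -1.049 -0.045 0.102 | dq: 0.346 -4.092 -1.843 1.180 | tip: 0.601 0.716 0.686 | trq: 0.000 0.000 0.000 0.000
step 15 | theta: 0.618 -1.130 -0.080 0.127 | dq: 0.704 -4.000 -1.661 1.272 | tip: 0.627 0.711 0.640 | trq: 0.000 0.000 0.000 0.000
step 16 | theta: 0.636 -1.208 -0.110 0.153 | dq: 1.115 -3.812 -1.317 1.378 | tip: 0.654 0.705 0.589 | trq: 0.000 0.000 0.000 0.000
step 17 | theta: 0.663 -1.282 -0.132 0.182 | dq: 1.574 -3.527 -0.797 1.487 | tip: 0.682 0.697 0.533 | trq: 0.000 0.000 0.000 0.000
step 18 | theta: 0.700 -1.349 -0.141 0.213 | dq: 2.076 -3.135 -0.087 1.591 | tip: 0.709 0.686 0.472 | trq: 0.000 0.000 0.000 0.000
step 19 | theta: 0.747 -1.407 -0.134 0.245 | dq: 2.619 -2.618 0.828 1.669 | tip: 0.736 0.673 0.406 | trq: 0.000 0.000 0.000 0.000
step 20 | theta: 0.805 -1.452 -0.106 0.279 | dq: 3.206 -1.944 1.974 1.720 | tip: 0.761 0.657 0.336 | trq: 0.000 0.000 0.000 0.000
step 21 | theta: 0.875 -1.483 -0.053 0.314 | dq: 3.847 -1.066 3.386 1.715 | tip: 0.785 0.637 0.260 | trq: 0.000 0.000 0.000 0.000
step 22 | theta: 0.959 -1.493 0.031 0.347 | dq: 4.556 0.089 5.111 1.568 | tip: 0.806 0.613 0.180 | trq: 0.000 0.000 0.000 0.000
step 23 | theta: 1.058 -1.477 0.154 0.374 | dq: 5.343 1.616 7.175 1.037 | tip: 0.823 0.585 0.096 | trq: 0.000 0.000 0.000 0.000
step 24 | theta: 1.173 -1.426 0.320 0.382 | dq: 6.172 3.592 9.484 -0.425 | tip: 0.834 0.549 0.009 | trq: 0.000 0.000 0.000 0.000
step 25 | theta: 1.303 -1.334 0.527 0.342 | dq: 6.665 5.297 10.853 -4.180 | tip: 0.833 0.502 -0.078 | trq: 0.000 0.000 0.000 0.000
step 26 | theta: 1.432 -1.234 0.730 0.210 | dq: 6.074 4.109 8.839 -8.332 | tip: 0.818 0.439 -0.160 | trq: 0.000 0.000 0.000 0.000
step 27 | theta: 1.544 -1.187 0.871 0.051 | dq: 5.235 0.432 5.325 -6.953 | tip: 0.792 0.361 -0.232 | trq: 0.000 0.000 0.000 0.000
step 28 | theta: 1.645 -1.215 0.946 -0.061 | dq: 4.977 -3.141 2.145 -4.487 | tip: 0.758 0.276 -0.295 | trq: 0.000 0.000 0.000 0.000
step 29 | theta: 1.745 -1.310 0.958 -0.134 | dq: 4.998 -6.255 -0.917 -2.894 | tip: 0.722 0.188 -0.352 | trq: 0.000 0.000 0.000 0.000
step 30 | theta: 1.846 -1.462 0.910 -0.173 | dq: 5.052 -8.865 -3.749 -0.652 | tip: 0.682 0.098 -0.402 | trq: 0.000 0.000 0.000 0.000
step 31 | theta: 1.947 -1.659 0.812 -0.147 | dq: 5.057 -10.631 -5.852 3.620 | tip: 0.640 0.004 -0.445 | trq: 0.000 0.000 0.000 0.000
step 32 | theta: 2.048 -1.877 0.688 -0.018 | dq: 5.130 -10.819 -6.398 8.869 | tip: 0.592 -0.094 -0.474 | trq: 0.000 0.000 0.000 0.000
step 33 | theta: 2.153 -2.081 0.562 0.165 | dq: 5.438 -9.432 -6.069 8.476 | tip: 0.531 -0.195 -0.486 | trq: 0.000 0.000 0.000 0.000
step 34 | theta: 2.269 -2.251 0.447 0.293 | dq: 6.252 -7.539 -5.288 4.331 | tip: 0.456 -0.292 -0.480 | trq: 0.000 0.000 0.000 0.000
step 35 | theta: 2.406 -2.382 0.357 0.355 | dq: 7.416 -5.589 -3.628 2.179 | tip: 0.372 -0.380 -0.459 | trq: 0.000 0.000 0.000 0.000
step 36 | theta: 2.566 -2.475 0.304 0.392 | dq: 8.587 -3.738 -1.611 1.699 | tip: 0.283 -0.455 -0.426 | trq: 0.000 0.000 0.000 0.000
step 37 | theta: 2.748 -2.533 0.292 0.425 | dq: 9.556 -2.021 0.381 1.712 | tip: 0.193 -0.516 -0.385 | trq: 0.000 0.000 0.000 0.000
step 38 | theta: 2.946 -2.557 0.318 0.458 | dq: 10.226 -0.437 2.202 1.563 | tip: 0.105 -0.564 -0.339 | trq: 0.000 0.000 0.000 0.000
step 39 | theta: 3.155 -2.551 0.378 0.483 | dq: 10.561 0.981 3.727 0.805 | tip: 0.021 -0.600 -0.289 | trq: 0.000 0.000 0.000 0.000
step 40 | theta: 3.367 -2.519 0.465 0.487 | dq: 10.565 2.209 4.876 -0.572 | tip: -0.057 -0.623 -0.236 | trq: 0.000 0.000 0.000 0.000
step 41 | theta: 3.575 -2.464 0.569 0.456 | dq: 10.220 3.193 5.446 -2.677 | tip: -0.129 -0.636 -0.182 | trq: 0.000 0.000 0.000 0.000
step 42 | theta: 3.773 -2.393 0.678 0.378 | dq: 9.505 3.916 5.336 -5.043 | tip: -0.194 -0.637 -0.127 | trq: 0.000 0.000 0.000 0.000
step 43 | theta: 3.953 -2.310 0.780 0.264 | dq: 8.467 4.359 4.763 -6.012 | tip: -0.252 -0.627 -0.072 | trq: 0.000 0.000 0.000 0.000
step 44 | theta: 4.111 -2.222 0.867 0.153 | dq: 7.284 4.316 3.856 -4.739 | tip: -0.305 -0.606 -0.016 | trq: 0.000 0.000 0.000 0.000
step 45 | theta: 4.245 -2.141 0.931 0.078 | dq: 6.137 3.693 2.534 -2.806 | tip: -0.353 -0.576 0.038 | trq: 0.000 0.000 0.000 0.000
step 46 | theta: 4.357 -2.077 0.966 0.037 | dq: 5.106 2.693 0.949 -1.471 | tip: -0.398 -0.540 0.090 | trq: 0.000 0.000 0.000 0.000
step 47 | theta: 4.450 -2.034 0.969 0.016 | dq: 4.209 1.548 -0.632 -0.641 | tip: -0.440 -0.500 0.140


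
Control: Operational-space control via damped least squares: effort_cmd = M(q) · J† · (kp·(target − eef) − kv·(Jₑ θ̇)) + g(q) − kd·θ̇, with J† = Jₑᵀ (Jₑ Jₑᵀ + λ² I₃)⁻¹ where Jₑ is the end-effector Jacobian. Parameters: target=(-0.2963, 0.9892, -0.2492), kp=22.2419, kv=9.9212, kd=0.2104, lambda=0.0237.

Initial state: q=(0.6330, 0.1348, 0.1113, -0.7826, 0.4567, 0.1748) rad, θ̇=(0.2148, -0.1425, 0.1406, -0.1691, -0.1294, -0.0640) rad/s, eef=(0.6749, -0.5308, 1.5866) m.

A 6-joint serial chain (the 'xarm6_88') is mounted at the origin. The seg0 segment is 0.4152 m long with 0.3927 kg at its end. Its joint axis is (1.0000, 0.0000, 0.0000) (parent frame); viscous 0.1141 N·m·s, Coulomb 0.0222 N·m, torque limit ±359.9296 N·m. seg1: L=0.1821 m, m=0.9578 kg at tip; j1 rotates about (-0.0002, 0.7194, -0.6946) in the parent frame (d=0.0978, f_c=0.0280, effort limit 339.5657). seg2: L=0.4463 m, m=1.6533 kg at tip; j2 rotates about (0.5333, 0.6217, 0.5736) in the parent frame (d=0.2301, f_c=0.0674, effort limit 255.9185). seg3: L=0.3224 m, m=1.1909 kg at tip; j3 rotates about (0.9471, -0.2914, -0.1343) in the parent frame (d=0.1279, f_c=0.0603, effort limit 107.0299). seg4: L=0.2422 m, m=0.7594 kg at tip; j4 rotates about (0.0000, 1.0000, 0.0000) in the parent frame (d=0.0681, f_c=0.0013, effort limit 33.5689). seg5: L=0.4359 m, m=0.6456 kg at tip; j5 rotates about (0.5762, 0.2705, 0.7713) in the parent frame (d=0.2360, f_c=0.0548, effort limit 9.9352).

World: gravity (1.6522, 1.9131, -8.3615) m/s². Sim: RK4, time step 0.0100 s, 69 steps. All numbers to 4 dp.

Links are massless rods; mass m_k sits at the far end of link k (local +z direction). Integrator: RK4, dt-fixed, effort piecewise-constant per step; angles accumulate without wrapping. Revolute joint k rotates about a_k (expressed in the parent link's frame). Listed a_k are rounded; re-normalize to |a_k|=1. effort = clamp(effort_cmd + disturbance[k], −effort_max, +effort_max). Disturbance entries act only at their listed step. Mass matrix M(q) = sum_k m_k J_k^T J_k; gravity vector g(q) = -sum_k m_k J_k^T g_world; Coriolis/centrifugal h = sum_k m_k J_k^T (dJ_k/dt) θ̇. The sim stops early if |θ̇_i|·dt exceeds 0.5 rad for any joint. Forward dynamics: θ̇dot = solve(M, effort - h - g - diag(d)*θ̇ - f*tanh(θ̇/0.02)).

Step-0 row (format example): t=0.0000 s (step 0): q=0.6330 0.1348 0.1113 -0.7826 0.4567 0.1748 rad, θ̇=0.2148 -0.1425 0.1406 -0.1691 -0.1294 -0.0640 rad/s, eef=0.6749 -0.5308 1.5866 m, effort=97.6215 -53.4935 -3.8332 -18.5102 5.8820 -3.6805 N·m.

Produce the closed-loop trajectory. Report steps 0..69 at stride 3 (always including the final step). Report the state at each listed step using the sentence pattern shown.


t=0.0300 s (step 3): q=0.6582 0.1154 0.1106 -0.8286 0.4790 0.1704 rad, θ̇=1.3853 -1.0709 -0.1959 -2.7224 1.5022 -0.3111 rad/s, eef=0.6605 -0.5221 1.5692 m, effort=54.7947 -39.7504 -5.2178 -14.3199 3.0830 -2.9201 N·m.
t=0.0600 s (step 6): q=0.7103 0.0753 0.1006 -0.9350 0.5382 0.1532 rad, θ̇=2.0102 -1.5422 -0.4489 -4.2295 2.3136 -0.8675 rad/s, eef=0.6303 -0.4909 1.5226 m, effort=10.2100 -26.6431 -6.7410 -12.6037 1.1203 -2.3870 N·m.
t=0.0900 s (step 9): q=0.7738 0.0253 0.0867 -1.0747 0.6108 0.1200 rad, θ̇=2.1665 -1.7657 -0.4483 -5.0018 2.4337 -1.3298 rad/s, eef=0.5868 -0.4462 1.4542 m, effort=-23.5406 -15.7718 -7.5454 -9.9192 -0.7127 -1.9318 N·m.
t=0.1200 s (step 12): q=0.8372 -0.0293 0.0757 -1.2305 0.6799 0.0761 rad, θ̇=2.0320 -1.8530 -0.2797 -5.3331 2.1226 -1.5685 rad/s, eef=0.5338 -0.3942 1.3709 m, effort=-44.7217 -7.5251 -7.6113 -5.8126 -2.3690 -1.4210 N·m.
t=0.1500 s (step 15): q=0.8942 -0.0850 0.0704 -1.3921 0.7357 0.0279 rad, θ̇=1.7499 -1.8507 -0.0766 -5.4188 1.5691 -1.6140 rad/s, eef=0.4756 -0.3381 1.2789 m, effort=-56.2455 -1.6847 -7.2587 -0.9570 -3.5959 -0.8142 N·m.
t=0.1800 s (step 18): q=0.9415 -0.1396 0.0706 -1.5541 0.7725 -0.0194 rad, θ̇=1.4057 -1.7837 0.0614 -5.3668 0.8592 -1.5242 rad/s, eef=0.4154 -0.2798 1.1830 m, effort=-61.3964 2.1894 -6.7832 3.9351 -4.2284 -0.1453 N·m.
t=0.2100 s (step 21): q=0.9782 -0.1917 0.0735 -1.7131 0.7865 -0.0620 rad, θ̇=1.0350 -1.6821 0.1192 -5.2276 0.0623 -1.2911 rad/s, eef=0.3556 -0.2203 1.0867 m, effort=-62.8083 4.6085 -6.3823 8.4139 -4.2598 0.5123 N·m.
t=0.2400 s (step 24): q=1.0035 -0.2404 0.0770 -1.8669 0.7762 -0.0957 rad, θ̇=0.6513 -1.5660 0.1007 -5.0171 -0.7542 -0.9336 rad/s, eef=0.2974 -0.1603 0.9921 m, effort=-62.3206 6.0727 -6.1481 12.2905 -3.7892 1.1008 N·m.
t=0.2700 s (step 27): q=1.0172 -0.2856 0.0788 -2.0133 0.7418 -0.1174 rad, θ̇=0.2597 -1.4454 0.0048 -4.7387 -1.5410 -0.4955 rad/s, eef=0.2416 -0.1007 0.9001 m, effort=-61.1744 6.9823 -6.1148 15.5287 -2.9712 1.5871 N·m.
t=0.3000 s (step 30): q=1.0189 -0.3273 0.0771 -2.1504 0.6852 -0.1254 rad, θ̇=-0.1456 -1.3363 -0.1344 -4.3926 -2.2181 -0.0377 rad/s, eef=0.1881 -0.0425 0.8113 m, effort=-60.3461 7.6567 -6.3046 18.1931 -1.9961 1.9647 N·m.
t=0.3300 s (step 33): q=1.0083 -0.3660 0.0702 -2.2757 0.6105 -0.1227 rad, θ̇=-0.5621 -1.2390 -0.3333 -3.9555 -2.7451 0.2029 rad/s, eef=0.1369 0.0129 0.7256 m, effort=-60.3198 8.3147 -6.6983 20.4545 -1.0233 2.3015 N·m.
t=0.3600 s (step 36): q=0.9849 -0.4020 0.0570 -2.3872 0.5225 -0.1143 rad, θ̇=-1.0007 -1.1667 -0.5434 -3.4675 -3.0940 0.3417 rad/s, eef=0.0882 0.0643 0.6432 m, effort=-60.8352 8.9951 -7.1806 22.1656 -0.1953 2.5388 N·m.
t=0.3900 s (step 39): q=0.9480 -0.4364 0.0379 -2.4833 0.4272 -0.1041 rad, θ̇=-1.4687 -1.1363 -0.7201 -2.9370 -3.2225 0.3195 rad/s, eef=0.0423 0.1104 0.5649 m, effort=-61.2969 9.7374 -7.6231 23.2906 0.4061 2.6918 N·m.
t=0.4200 s (step 42): q=0.8965 -0.4707 0.0146 -2.5630 0.3315 -0.0968 rad, θ̇=-1.9682 -1.1567 -0.8201 -2.3735 -3.1249 0.1483 rad/s, eef=-0.0002 0.1511 0.4919 m, effort=-60.6403 10.4816 -7.8472 23.6825 0.7725 2.7612 N·m.
t=0.4500 s (step 45): q=0.8297 -0.5061 -0.0103 -2.6255 0.2415 -0.0956 rad, θ̇=-2.4895 -1.2124 -0.8197 -1.7990 -2.8510 -0.0321 rad/s, eef=-0.0386 0.1869 0.4252 m, effort=-57.5073 11.0569 -7.6206 23.0875 0.9594 2.7132 N·m.
t=0.4800 s (step 48): q=0.7472 -0.5433 -0.0337 -2.6709 0.1615 -0.0982 rad, θ̇=-3.0023 -1.2634 -0.7230 -1.2234 -2.4536 -0.1586 rad/s, eef=-0.0725 0.2195 0.3659 m, effort=-51.0170 11.2717 -6.7660 21.4200 1.0439 2.5494 N·m.
t=0.5100 s (step 51): q=0.6502 -0.5811 -0.0532 -2.6989 0.0950 -0.1053 rad, θ̇=-3.4570 -1.2489 -0.5632 -0.6406 -1.9664 -0.3097 rad/s, eef=-0.1021 0.2507 0.3140 m, effort=-41.3011 10.9874 -5.2747 18.8424 1.0857 2.3208 N·m.
t=0.5400 s (step 54): q=0.5410 -0.6168 -0.0674 -2.7097 0.0437 -0.1166 rad, θ̇=-3.8023 -1.1102 -0.3755 -0.0823 -1.4392 -0.4435 rad/s, eef=-0.1274 0.2823 0.2690 m, effort=-29.2127 10.1116 -3.2728 15.5677 1.1030 2.0284 N·m.
t=0.5700 s (step 57): q=0.4236 -0.6461 -0.0758 -2.7046 0.0084 -0.1313 rad, θ̇=-4.0018 -0.8241 -0.1788 0.4097 -0.9123 -0.5364 rad/s, eef=-0.1493 0.3156 0.2297 m, effort=-16.1296 8.6717 -1.0226 11.9650 1.0807 1.6828 N·m.
t=0.6000 s (step 60): q=0.3025 -0.6651 -0.0780 -2.6860 -0.0112 -0.1489 rad, θ̇=-4.0468 -0.4240 0.0326 0.8204 -0.4009 -0.6361 rad/s, eef=-0.1681 0.3514 0.1949 m, effort=-3.4040 6.8076 1.1775 8.4108 0.9968 1.3132 N·m.
t=0.6300 s (step 63): q=0.1823 -0.6709 -0.0739 -2.6565 -0.0165 -0.1695 rad, θ̇=-3.9536 0.0354 0.2484 1.1331 0.0418 -0.7345 rad/s, eef=-0.1845 0.3897 0.1633 m, effort=8.2392 4.6889 3.1319 5.1535 0.8578 0.9360 N·m.
t=0.6600 s (step 66): q=0.0663 -0.6634 -0.0625 -2.6189 -0.0091 -0.1927 rad, θ̇=-3.7706 0.4539 0.5169 1.3562 0.4423 -0.8083 rad/s, eef=-0.1990 0.4301 0.1341 m, effort=18.3934 2.5308 4.7202 2.3632 0.6636 0.5667 N·m.
t=0.6900 s (step 69): q=-0.0433 -0.6444 -0.0427 -2.5760 0.0091 -0.2177 rad, θ̇=-3.5325 0.7975 0.8053 1.4946 0.7617 -0.8544 rad/s, eef=-0.2119 0.4722 0.1063 m.


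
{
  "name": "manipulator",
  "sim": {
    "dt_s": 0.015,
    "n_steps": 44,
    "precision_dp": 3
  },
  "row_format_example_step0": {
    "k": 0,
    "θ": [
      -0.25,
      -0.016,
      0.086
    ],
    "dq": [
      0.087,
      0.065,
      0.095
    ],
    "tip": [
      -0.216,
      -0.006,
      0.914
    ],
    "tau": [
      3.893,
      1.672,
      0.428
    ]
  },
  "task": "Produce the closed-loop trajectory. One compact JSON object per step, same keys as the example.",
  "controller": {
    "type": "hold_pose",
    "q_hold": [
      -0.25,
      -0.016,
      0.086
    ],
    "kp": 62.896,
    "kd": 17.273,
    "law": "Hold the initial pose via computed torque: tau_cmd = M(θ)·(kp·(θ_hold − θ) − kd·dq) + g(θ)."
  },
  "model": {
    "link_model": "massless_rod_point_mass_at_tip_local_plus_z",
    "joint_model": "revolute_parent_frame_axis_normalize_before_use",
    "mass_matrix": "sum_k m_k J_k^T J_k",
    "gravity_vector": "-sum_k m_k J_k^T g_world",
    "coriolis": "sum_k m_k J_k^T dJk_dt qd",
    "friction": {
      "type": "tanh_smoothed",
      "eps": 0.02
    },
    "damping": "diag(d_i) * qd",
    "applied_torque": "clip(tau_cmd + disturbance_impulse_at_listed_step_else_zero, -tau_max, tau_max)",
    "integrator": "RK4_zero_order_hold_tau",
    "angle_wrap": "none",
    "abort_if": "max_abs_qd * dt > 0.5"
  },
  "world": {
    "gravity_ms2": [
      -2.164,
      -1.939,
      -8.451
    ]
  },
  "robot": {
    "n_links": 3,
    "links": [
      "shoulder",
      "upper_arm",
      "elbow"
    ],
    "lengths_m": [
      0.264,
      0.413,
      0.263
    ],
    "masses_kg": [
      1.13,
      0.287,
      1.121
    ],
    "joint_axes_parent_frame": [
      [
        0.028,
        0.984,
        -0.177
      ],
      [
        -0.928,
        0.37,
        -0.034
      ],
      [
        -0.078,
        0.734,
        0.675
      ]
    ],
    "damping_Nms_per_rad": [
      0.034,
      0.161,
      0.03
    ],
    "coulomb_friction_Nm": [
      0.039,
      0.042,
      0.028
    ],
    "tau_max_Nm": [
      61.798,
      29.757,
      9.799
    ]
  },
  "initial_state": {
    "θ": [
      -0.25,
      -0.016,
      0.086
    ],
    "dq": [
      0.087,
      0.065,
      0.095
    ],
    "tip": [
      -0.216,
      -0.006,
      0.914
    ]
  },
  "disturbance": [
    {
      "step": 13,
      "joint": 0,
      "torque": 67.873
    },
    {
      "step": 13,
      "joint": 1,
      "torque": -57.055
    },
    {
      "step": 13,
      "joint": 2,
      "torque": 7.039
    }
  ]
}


{"k":1,"\u03b8":[-0.249,-0.015,0.087],"dq":[0.071,0.05,0.028],"tip":[-0.215,-0.005,0.915],"tau":[4.385,1.919,0.527]}
{"k":2,"\u03b8":[-0.248,-0.014,0.087],"dq":[0.052,0.035,0.013],"tip":[-0.214,-0.005,0.915],"tau":[4.779,2.117,0.602]}
{"k":3,"\u03b8":[-0.247,-0.014,0.087],"dq":[0.036,0.024,0.011],"tip":[-0.213,-0.004,0.915],"tau":[5.096,2.275,0.662]}
{"k":4,"\u03b8":[-0.247,-0.014,0.087],"dq":[0.023,0.015,0.01],"tip":[-0.213,-0.004,0.915],"tau":[5.35,2.399,0.709]}
{"k":5,"\u03b8":[-0.246,-0.014,0.087],"dq":[0.014,0.008,0.009],"tip":[-0.212,-0.004,0.915],"tau":[5.551,2.497,0.746]}
{"k":6,"\u03b8":[-0.246,-0.013,0.087],"dq":[0.006,0.003,0.007],"tip":[-0.212,-0.004,0.915],"tau":[5.71,2.571,0.776]}
{"k":7,"\u03b8":[-0.246,-0.013,0.087],"dq":[0.001,-0.0,0.005],"tip":[-0.212,-0.004,0.915],"tau":[5.834,2.629,0.799]}
{"k":8,"\u03b8":[-0.246,-0.013,0.087],"dq":[-0.003,-0.002,0.003],"tip":[-0.212,-0.004,0.915],"tau":[5.931,2.673,0.817]}
{"k":9,"\u03b8":[-0.246,-0.014,0.087],"dq":[-0.006,-0.004,0.002],"tip":[-0.212,-0.004,0.915],"tau":[6.006,2.707,0.831]}
{"k":10,"\u03b8":[-0.246,-0.014,0.087],"dq":[-0.008,-0.005,0.002],"tip":[-0.212,-0.004,0.915],"tau":[6.064,2.733,0.842]}
{"k":11,"\u03b8":[-0.246,-0.014,0.087],"dq":[-0.009,-0.006,0.001],"tip":[-0.212,-0.004,0.915],"tau":[6.11,2.753,0.85]}
{"k":12,"\u03b8":[-0.247,-0.014,0.087],"dq":[-0.01,-0.006,0.001],"tip":[-0.213,-0.004,0.915],"tau":[6.145,2.769,0.857]}
{"k":13,"\u03b8":[-0.247,-0.014,0.087],"dq":[-0.011,-0.007,0.001],"tip":[-0.213,-0.004,0.915],"tau":[61.798,-29.757,7.901]}
{"k":14,"\u03b8":[-0.24,-0.025,0.093],"dq":[0.893,-1.417,0.825],"tip":[-0.208,-0.011,0.916],"tau":[-8.674,11.464,-0.996]}
{"k":15,"\u03b8":[-0.228,-0.043,0.103],"dq":[0.678,-1.025,0.443],"tip":[-0.2,-0.022,0.918],"tau":[-5.627,9.661,-0.579]}
{"k":16,"\u03b8":[-0.22,-0.056,0.108],"dq":[0.5,-0.722,0.201],"tip":[-0.193,-0.03,0.919],"tau":[-3.176,8.23,-0.257]}
{"k":17,"\u03b8":[-0.213,-0.065,0.109],"dq":[0.354,-0.488,0.047],"tip":[-0.189,-0.036,0.919],"tau":[-1.209,7.095,-0.006]}
{"k":18,"\u03b8":[-0.209,-0.071,0.11],"dq":[0.23,-0.311,-0.007],"tip":[-0.187,-0.039,0.92],"tau":[0.369,6.194,0.187]}
{"k":19,"\u03b8":[-0.206,-0.075,0.11],"dq":[0.127,-0.177,-0.007],"tip":[-0.185,-0.042,0.92],"tau":[1.633,5.477,0.337]}
{"k":20,"\u03b8":[-0.205,-0.077,0.109],"dq":[0.049,-0.075,-0.008],"tip":[-0.184,-0.043,0.92],"tau":[2.644,4.905,0.456]}
{"k":21,"\u03b8":[-0.204,-0.077,0.109],"dq":[-0.01,0.001,-0.012],"tip":[-0.184,-0.043,0.92],"tau":[3.448,4.453,0.552]}
{"k":22,"\u03b8":[-0.205,-0.077,0.109],"dq":[-0.052,0.056,-0.011],"tip":[-0.184,-0.043,0.92],"tau":[4.074,4.11,0.626]}
{"k":23,"\u03b8":[-0.206,-0.076,0.109],"dq":[-0.083,0.096,-0.01],"tip":[-0.185,-0.042,0.92],"tau":[4.571,3.84,0.685]}
{"k":24,"\u03b8":[-0.207,-0.074,0.109],"dq":[-0.106,0.124,-0.009],"tip":[-0.186,-0.041,0.92],"tau":[4.966,3.625,0.731]}
{"k":25,"\u03b8":[-0.209,-0.072,0.109],"dq":[-0.121,0.143,-0.009],"tip":[-0.187,-0.04,0.919],"tau":[5.28,3.455,0.767]}
{"k":26,"\u03b8":[-0.211,-0.07,0.109],"dq":[-0.13,0.155,-0.008],"tip":[-0.188,-0.039,0.919],"tau":[5.527,3.32,0.796]}
{"k":27,"\u03b8":[-0.213,-0.067,0.109],"dq":[-0.135,0.162,-0.007],"tip":[-0.19,-0.037,0.919],"tau":[5.722,3.213,0.818]}
{"k":28,"\u03b8":[-0.215,-0.065,0.108],"dq":[-0.137,0.165,-0.007],"tip":[-0.191,-0.036,0.919],"tau":[5.876,3.128,0.835]}
{"k":29,"\u03b8":[-0.217,-0.062,0.108],"dq":[-0.137,0.165,-0.006],"tip":[-0.192,-0.034,0.919],"tau":[5.995,3.062,0.848]}
{"k":30,"\u03b8":[-0.219,-0.06,0.108],"dq":[-0.135,0.163,-0.006],"tip":[-0.194,-0.032,0.918],"tau":[6.088,3.009,0.858]}
{"k":31,"\u03b8":[-0.221,-0.057,0.108],"dq":[-0.131,0.159,-0.006],"tip":[-0.195,-0.031,0.918],"tau":[6.159,2.969,0.865]}
{"k":32,"\u03b8":[-0.223,-0.055,0.108],"dq":[-0.126,0.153,-0.006],"tip":[-0.196,-0.029,0.918],"tau":[6.214,2.937,0.87]}
{"k":33,"\u03b8":[-0.225,-0.053,0.108],"dq":[-0.121,0.147,-0.006],"tip":[-0.198,-0.028,0.918],"tau":[6.255,2.913,0.874]}
{"k":34,"\u03b8":[-0.227,-0.051,0.108],"dq":[-0.115,0.141,-0.006],"tip":[-0.199,-0.027,0.918],"tau":[6.285,2.894,0.877]}
{"k":35,"\u03b8":[-0.228,-0.049,0.108],"dq":[-0.11,0.134,-0.006],"tip":[-0.2,-0.025,0.917],"tau":[6.306,2.879,0.878]}
{"k":36,"\u03b8":[-0.23,-0.047,0.108],"dq":[-0.104,0.127,-0.006],"tip":[-0.201,-0.024,0.917],"tau":[6.321,2.869,0.879]}
{"k":37,"\u03b8":[-0.231,-0.045,0.107],"dq":[-0.098,0.12,-0.006],"tip":[-0.202,-0.023,0.917],"tau":[6.331,2.861,0.879]}
{"k":38,"\u03b8":[-0.233,-0.043,0.107],"dq":[-0.092,0.113,-0.006],"tip":[-0.203,-0.022,0.917],"tau":[6.337,2.855,0.879]}
{"k":39,"\u03b8":[-0.234,-0.041,0.107],"dq":[-0.086,0.106,-0.006],"tip":[-0.204,-0.021,0.917],"tau":[6.34,2.851,0.879]}
{"k":40,"\u03b8":[-0.235,-0.04,0.107],"dq":[-0.081,0.099,-0.006],"tip":[-0.204,-0.02,0.917],"tau":[6.34,2.848,0.878]}
{"k":41,"\u03b8":[-0.237,-0.038,0.107],"dq":[-0.076,0.093,-0.006],"tip":[-0.205,-0.019,0.917],"tau":[6.338,2.846,0.877]}
{"k":42,"\u03b8":[-0.238,-0.037,0.107],"dq":[-0.071,0.087,-0.006],"tip":[-0.206,-0.018,0.916],"tau":[6.336,2.846,0.876]}
{"k":43,"\u03b8":[-0.239,-0.036,0.107],"dq":[-0.066,0.082,-0.006],"tip":[-0.207,-0.017,0.916],"tau":[6.332,2.845,0.875]}
{"k":44,"\u03b8":[-0.24,-0.035,0.107],"dq":[-0.061,0.076,-0.007],"tip":[-0.207,-0.017,0.916]}
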